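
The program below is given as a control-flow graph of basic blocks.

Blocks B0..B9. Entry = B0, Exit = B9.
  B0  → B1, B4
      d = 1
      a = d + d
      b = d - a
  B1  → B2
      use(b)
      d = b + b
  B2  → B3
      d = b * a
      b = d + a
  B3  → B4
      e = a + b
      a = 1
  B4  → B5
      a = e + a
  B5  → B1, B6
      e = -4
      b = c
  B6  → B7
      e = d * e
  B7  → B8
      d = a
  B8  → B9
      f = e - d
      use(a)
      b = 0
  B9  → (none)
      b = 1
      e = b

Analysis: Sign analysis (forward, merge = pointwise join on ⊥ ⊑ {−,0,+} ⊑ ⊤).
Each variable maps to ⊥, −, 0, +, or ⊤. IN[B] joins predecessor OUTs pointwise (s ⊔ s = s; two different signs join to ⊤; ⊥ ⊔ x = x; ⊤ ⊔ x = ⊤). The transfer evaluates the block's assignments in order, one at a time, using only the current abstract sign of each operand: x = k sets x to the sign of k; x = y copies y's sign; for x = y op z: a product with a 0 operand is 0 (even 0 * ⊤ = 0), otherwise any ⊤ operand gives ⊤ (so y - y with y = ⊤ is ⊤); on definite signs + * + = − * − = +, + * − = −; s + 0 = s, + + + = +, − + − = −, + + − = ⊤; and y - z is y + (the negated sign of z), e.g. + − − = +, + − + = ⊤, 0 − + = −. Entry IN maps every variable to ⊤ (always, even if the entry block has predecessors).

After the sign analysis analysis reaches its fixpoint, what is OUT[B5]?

Answer: {a: ⊤, b: ⊤, c: ⊤, d: ⊤, e: -, f: ⊤}

Working:
Per-block solution:
  B0:   IN=(all ⊤)   OUT={a:+, d:+; rest ⊤}
  B1:   IN=(all ⊤)   OUT=(all ⊤)
  B2:   IN=(all ⊤)   OUT=(all ⊤)
  B3:   IN=(all ⊤)   OUT={a:+; rest ⊤}
  B4:   IN={a:+; rest ⊤}   OUT=(all ⊤)
  B5:   IN=(all ⊤)   OUT={e:-; rest ⊤}
  B6:   IN={e:-; rest ⊤}   OUT=(all ⊤)
  B7:   IN=(all ⊤)   OUT=(all ⊤)
  B8:   IN=(all ⊤)   OUT={b:0; rest ⊤}
  B9:   IN={b:0; rest ⊤}   OUT={b:+, e:+; rest ⊤}

Merge at B5: IN[B5] = OUT[B4] = {a: ⊤, b: ⊤, c: ⊤, d: ⊤, e: ⊤, f: ⊤}
Applying B5's transfer function to that IN value gives OUT[B5] (row B5 above).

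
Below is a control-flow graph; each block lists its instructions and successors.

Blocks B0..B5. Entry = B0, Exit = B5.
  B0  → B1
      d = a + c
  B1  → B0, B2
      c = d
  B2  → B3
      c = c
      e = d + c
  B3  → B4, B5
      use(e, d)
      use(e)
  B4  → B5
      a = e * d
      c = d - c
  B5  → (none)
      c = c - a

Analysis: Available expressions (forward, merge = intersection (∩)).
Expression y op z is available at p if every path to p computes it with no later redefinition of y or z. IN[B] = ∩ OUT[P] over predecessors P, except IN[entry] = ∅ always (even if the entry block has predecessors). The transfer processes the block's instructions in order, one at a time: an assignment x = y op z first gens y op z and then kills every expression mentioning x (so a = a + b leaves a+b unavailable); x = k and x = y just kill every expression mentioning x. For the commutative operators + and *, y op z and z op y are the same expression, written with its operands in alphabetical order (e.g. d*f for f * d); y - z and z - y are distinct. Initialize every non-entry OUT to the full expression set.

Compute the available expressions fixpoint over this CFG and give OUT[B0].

Converged values:
  B0:   IN={}   OUT={a+c}
  B1:   IN={a+c}   OUT={}
  B2:   IN={}   OUT={c+d}
  B3:   IN={c+d}   OUT={c+d}
  B4:   IN={c+d}   OUT={d*e}
  B5:   IN={}   OUT={}

Merge at B0 (entry node, so the boundary value {} is joined with the incoming edge(s)): IN[B0] = {} ∩ OUT[B1] = {}
Applying B0's transfer function to that IN value gives OUT[B0] (row B0 above).

Answer: {a+c}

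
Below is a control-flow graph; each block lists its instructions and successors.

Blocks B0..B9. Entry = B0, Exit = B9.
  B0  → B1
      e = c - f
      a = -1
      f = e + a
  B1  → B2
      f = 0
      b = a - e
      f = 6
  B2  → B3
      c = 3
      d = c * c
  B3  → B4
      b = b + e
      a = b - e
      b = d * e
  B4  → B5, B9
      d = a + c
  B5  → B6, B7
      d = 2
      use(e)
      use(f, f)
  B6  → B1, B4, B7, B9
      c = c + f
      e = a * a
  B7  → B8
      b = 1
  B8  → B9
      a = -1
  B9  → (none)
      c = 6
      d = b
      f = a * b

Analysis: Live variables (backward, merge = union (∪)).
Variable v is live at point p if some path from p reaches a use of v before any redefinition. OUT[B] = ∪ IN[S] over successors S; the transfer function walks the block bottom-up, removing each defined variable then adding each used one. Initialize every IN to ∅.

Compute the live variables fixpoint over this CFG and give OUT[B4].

Answer: {a, b, c, e, f}

Trace:
Per-block solution:
  B0: | IN={c, f} | OUT={a, e}
  B1: | IN={a, e} | OUT={b, e, f}
  B2: | IN={b, e, f} | OUT={b, c, d, e, f}
  B3: | IN={b, c, d, e, f} | OUT={a, b, c, e, f}
  B4: | IN={a, b, c, e, f} | OUT={a, b, c, e, f}
  B5: | IN={a, b, c, e, f} | OUT={a, b, c, f}
  B6: | IN={a, b, c, f} | OUT={a, b, c, e, f}
  B7: | IN={} | OUT={b}
  B8: | IN={b} | OUT={a, b}
  B9: | IN={a, b} | OUT={}

Merge at B4: OUT[B4] = IN[B5] ⊔ IN[B9] = {a, b, c, e, f}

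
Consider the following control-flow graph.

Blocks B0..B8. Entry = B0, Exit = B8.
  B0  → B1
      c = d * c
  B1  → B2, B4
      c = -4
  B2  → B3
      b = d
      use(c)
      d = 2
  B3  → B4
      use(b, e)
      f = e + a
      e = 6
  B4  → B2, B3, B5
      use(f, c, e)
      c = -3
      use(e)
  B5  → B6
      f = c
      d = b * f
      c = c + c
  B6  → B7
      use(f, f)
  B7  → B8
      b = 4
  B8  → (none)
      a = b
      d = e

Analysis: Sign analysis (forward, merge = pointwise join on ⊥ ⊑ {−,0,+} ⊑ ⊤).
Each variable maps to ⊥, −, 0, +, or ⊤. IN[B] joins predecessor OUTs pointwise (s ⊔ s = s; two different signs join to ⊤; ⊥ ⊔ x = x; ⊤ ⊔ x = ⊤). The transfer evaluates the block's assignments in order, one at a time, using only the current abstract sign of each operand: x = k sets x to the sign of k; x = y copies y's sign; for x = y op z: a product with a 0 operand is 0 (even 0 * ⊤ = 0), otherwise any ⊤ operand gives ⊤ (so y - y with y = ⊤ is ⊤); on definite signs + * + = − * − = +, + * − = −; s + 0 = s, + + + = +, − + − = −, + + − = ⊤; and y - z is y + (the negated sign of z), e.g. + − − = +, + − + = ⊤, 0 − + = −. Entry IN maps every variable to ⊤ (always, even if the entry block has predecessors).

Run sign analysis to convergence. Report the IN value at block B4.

Answer: {a: ⊤, b: ⊤, c: -, d: ⊤, e: ⊤, f: ⊤}

Derivation:
Per-block solution:
  B0:  IN=(all ⊤)  OUT=(all ⊤)
  B1:  IN=(all ⊤)  OUT={c:-; rest ⊤}
  B2:  IN={c:-; rest ⊤}  OUT={c:-, d:+; rest ⊤}
  B3:  IN={c:-; rest ⊤}  OUT={c:-, e:+; rest ⊤}
  B4:  IN={c:-; rest ⊤}  OUT={c:-; rest ⊤}
  B5:  IN={c:-; rest ⊤}  OUT={c:-, f:-; rest ⊤}
  B6:  IN={c:-, f:-; rest ⊤}  OUT={c:-, f:-; rest ⊤}
  B7:  IN={c:-, f:-; rest ⊤}  OUT={b:+, c:-, f:-; rest ⊤}
  B8:  IN={b:+, c:-, f:-; rest ⊤}  OUT={a:+, b:+, c:-, f:-; rest ⊤}

Merge at B4: IN[B4] = OUT[B1] ⊔ OUT[B3] = {a: ⊤, b: ⊤, c: -, d: ⊤, e: ⊤, f: ⊤}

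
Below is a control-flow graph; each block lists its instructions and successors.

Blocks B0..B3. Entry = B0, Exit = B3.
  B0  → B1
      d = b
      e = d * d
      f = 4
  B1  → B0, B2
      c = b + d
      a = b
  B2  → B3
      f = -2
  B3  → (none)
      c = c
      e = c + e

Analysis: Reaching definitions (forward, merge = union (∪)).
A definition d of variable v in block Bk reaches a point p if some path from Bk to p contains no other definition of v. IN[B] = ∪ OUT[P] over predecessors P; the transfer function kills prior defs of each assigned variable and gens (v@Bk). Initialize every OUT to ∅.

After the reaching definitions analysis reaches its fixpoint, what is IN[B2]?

Answer: {a@B1, c@B1, d@B0, e@B0, f@B0}

Derivation:
Fixpoint table:
  B0:   IN={a@B1, c@B1, d@B0, e@B0, f@B0}   OUT={a@B1, c@B1, d@B0, e@B0, f@B0}
  B1:   IN={a@B1, c@B1, d@B0, e@B0, f@B0}   OUT={a@B1, c@B1, d@B0, e@B0, f@B0}
  B2:   IN={a@B1, c@B1, d@B0, e@B0, f@B0}   OUT={a@B1, c@B1, d@B0, e@B0, f@B2}
  B3:   IN={a@B1, c@B1, d@B0, e@B0, f@B2}   OUT={a@B1, c@B3, d@B0, e@B3, f@B2}

Merge at B2: IN[B2] = OUT[B1] = {a@B1, c@B1, d@B0, e@B0, f@B0}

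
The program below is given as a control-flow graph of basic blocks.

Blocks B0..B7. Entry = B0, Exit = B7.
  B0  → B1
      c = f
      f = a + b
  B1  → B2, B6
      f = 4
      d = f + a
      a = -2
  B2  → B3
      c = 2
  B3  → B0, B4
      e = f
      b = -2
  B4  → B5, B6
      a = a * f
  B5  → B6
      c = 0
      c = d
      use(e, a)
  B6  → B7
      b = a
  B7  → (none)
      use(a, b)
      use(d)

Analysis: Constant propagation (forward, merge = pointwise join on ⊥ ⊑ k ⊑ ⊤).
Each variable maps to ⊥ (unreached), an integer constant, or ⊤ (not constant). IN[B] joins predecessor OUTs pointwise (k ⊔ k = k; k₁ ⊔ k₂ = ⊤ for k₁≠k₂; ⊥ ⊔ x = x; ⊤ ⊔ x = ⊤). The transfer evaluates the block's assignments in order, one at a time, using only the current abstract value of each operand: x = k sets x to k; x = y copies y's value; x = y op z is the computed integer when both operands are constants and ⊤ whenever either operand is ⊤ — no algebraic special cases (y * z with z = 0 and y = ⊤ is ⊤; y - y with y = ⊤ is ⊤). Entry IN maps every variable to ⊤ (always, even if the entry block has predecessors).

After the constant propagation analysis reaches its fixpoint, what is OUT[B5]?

Converged values:
  B0:   IN=(all ⊤)   OUT=(all ⊤)
  B1:   IN=(all ⊤)   OUT={a:-2, f:4; rest ⊤}
  B2:   IN={a:-2, f:4; rest ⊤}   OUT={a:-2, c:2, f:4; rest ⊤}
  B3:   IN={a:-2, c:2, f:4; rest ⊤}   OUT={a:-2, b:-2, c:2, e:4, f:4; rest ⊤}
  B4:   IN={a:-2, b:-2, c:2, e:4, f:4; rest ⊤}   OUT={a:-8, b:-2, c:2, e:4, f:4; rest ⊤}
  B5:   IN={a:-8, b:-2, c:2, e:4, f:4; rest ⊤}   OUT={a:-8, b:-2, e:4, f:4; rest ⊤}
  B6:   IN={f:4; rest ⊤}   OUT={f:4; rest ⊤}
  B7:   IN={f:4; rest ⊤}   OUT={f:4; rest ⊤}

Merge at B5: IN[B5] = OUT[B4] = {a: -8, b: -2, c: 2, d: ⊤, e: 4, f: 4}
Applying B5's transfer function to that IN value gives OUT[B5] (row B5 above).

Answer: {a: -8, b: -2, c: ⊤, d: ⊤, e: 4, f: 4}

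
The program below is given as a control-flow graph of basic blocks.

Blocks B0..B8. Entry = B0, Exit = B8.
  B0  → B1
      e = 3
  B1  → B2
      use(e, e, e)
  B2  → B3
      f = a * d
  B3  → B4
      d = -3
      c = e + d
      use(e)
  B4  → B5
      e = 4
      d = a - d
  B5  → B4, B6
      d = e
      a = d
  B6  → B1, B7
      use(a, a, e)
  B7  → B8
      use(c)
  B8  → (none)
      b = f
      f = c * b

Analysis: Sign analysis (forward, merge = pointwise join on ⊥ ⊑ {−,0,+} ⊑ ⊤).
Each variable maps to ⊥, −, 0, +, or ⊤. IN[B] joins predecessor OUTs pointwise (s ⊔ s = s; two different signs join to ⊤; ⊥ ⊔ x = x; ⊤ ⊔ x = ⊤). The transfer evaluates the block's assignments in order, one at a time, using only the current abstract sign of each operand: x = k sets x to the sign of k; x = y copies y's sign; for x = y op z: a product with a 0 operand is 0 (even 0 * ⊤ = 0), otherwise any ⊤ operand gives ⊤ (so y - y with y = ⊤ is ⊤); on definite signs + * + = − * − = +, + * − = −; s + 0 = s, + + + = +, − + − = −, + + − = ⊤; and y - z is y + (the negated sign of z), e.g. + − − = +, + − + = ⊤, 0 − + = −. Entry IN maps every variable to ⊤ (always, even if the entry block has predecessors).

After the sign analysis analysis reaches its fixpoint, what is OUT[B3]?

Converged values:
  B0: | IN=(all ⊤) | OUT={e:+; rest ⊤}
  B1: | IN={e:+; rest ⊤} | OUT={e:+; rest ⊤}
  B2: | IN={e:+; rest ⊤} | OUT={e:+; rest ⊤}
  B3: | IN={e:+; rest ⊤} | OUT={d:-, e:+; rest ⊤}
  B4: | IN={e:+; rest ⊤} | OUT={e:+; rest ⊤}
  B5: | IN={e:+; rest ⊤} | OUT={a:+, d:+, e:+; rest ⊤}
  B6: | IN={a:+, d:+, e:+; rest ⊤} | OUT={a:+, d:+, e:+; rest ⊤}
  B7: | IN={a:+, d:+, e:+; rest ⊤} | OUT={a:+, d:+, e:+; rest ⊤}
  B8: | IN={a:+, d:+, e:+; rest ⊤} | OUT={a:+, d:+, e:+; rest ⊤}

Merge at B3: IN[B3] = OUT[B2] = {a: ⊤, b: ⊤, c: ⊤, d: ⊤, e: +, f: ⊤}
Applying B3's transfer function to that IN value gives OUT[B3] (row B3 above).

Answer: {a: ⊤, b: ⊤, c: ⊤, d: -, e: +, f: ⊤}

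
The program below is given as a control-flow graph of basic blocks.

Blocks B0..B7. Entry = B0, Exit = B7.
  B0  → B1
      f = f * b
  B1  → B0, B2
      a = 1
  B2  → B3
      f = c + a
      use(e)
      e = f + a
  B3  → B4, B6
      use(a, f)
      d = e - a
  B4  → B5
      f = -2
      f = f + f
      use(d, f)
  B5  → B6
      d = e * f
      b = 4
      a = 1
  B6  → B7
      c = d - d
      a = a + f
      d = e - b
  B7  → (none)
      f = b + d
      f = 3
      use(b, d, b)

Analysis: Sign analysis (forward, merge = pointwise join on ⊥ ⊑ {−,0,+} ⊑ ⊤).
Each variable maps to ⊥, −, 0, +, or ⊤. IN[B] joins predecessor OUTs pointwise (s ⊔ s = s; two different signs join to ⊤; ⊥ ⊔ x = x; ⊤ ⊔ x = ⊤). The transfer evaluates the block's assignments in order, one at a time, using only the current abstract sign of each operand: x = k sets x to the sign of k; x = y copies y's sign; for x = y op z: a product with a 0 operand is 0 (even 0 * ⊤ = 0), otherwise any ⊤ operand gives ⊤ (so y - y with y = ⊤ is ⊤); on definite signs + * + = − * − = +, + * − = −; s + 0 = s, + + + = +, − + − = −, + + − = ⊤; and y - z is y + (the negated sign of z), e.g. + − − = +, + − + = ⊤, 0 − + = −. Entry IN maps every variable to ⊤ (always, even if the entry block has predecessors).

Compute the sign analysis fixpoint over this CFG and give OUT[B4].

Fixpoint table:
  B0:   IN=(all ⊤)   OUT=(all ⊤)
  B1:   IN=(all ⊤)   OUT={a:+; rest ⊤}
  B2:   IN={a:+; rest ⊤}   OUT={a:+; rest ⊤}
  B3:   IN={a:+; rest ⊤}   OUT={a:+; rest ⊤}
  B4:   IN={a:+; rest ⊤}   OUT={a:+, f:-; rest ⊤}
  B5:   IN={a:+, f:-; rest ⊤}   OUT={a:+, b:+, f:-; rest ⊤}
  B6:   IN={a:+; rest ⊤}   OUT=(all ⊤)
  B7:   IN=(all ⊤)   OUT={f:+; rest ⊤}

Merge at B4: IN[B4] = OUT[B3] = {a: +, b: ⊤, c: ⊤, d: ⊤, e: ⊤, f: ⊤}
Applying B4's transfer function to that IN value gives OUT[B4] (row B4 above).

Answer: {a: +, b: ⊤, c: ⊤, d: ⊤, e: ⊤, f: -}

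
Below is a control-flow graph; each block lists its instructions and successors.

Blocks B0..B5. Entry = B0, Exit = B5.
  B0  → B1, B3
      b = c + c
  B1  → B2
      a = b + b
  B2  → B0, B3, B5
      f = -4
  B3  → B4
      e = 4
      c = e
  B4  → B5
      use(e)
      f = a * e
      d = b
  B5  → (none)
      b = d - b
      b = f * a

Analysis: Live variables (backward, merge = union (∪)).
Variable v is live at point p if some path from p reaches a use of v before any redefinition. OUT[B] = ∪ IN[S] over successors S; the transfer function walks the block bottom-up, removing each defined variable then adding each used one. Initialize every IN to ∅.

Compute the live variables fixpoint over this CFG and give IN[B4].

Converged values:
  B0: | IN={a, c, d} | OUT={a, b, c, d}
  B1: | IN={b, c, d} | OUT={a, b, c, d}
  B2: | IN={a, b, c, d} | OUT={a, b, c, d, f}
  B3: | IN={a, b} | OUT={a, b, e}
  B4: | IN={a, b, e} | OUT={a, b, d, f}
  B5: | IN={a, b, d, f} | OUT={}

Merge at B4: OUT[B4] = IN[B5] = {a, b, d, f}
Applying B4's transfer function to that OUT value gives IN[B4] (row B4 above).

Answer: {a, b, e}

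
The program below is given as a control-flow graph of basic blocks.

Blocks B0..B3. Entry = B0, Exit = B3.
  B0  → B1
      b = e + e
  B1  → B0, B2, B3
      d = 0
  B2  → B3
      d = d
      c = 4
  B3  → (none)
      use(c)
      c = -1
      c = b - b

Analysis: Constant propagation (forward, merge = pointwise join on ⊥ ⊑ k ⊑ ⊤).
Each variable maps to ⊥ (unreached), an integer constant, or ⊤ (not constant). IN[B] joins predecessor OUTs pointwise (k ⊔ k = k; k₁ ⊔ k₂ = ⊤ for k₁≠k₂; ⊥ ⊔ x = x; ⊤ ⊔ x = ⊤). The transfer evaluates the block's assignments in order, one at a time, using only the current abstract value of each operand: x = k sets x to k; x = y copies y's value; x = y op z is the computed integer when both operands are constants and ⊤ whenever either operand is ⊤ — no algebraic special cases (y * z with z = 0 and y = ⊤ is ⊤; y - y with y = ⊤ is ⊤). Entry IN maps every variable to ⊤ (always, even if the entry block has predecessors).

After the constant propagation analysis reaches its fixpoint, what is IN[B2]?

Converged values:
  B0: | IN=(all ⊤) | OUT=(all ⊤)
  B1: | IN=(all ⊤) | OUT={d:0; rest ⊤}
  B2: | IN={d:0; rest ⊤} | OUT={c:4, d:0; rest ⊤}
  B3: | IN={d:0; rest ⊤} | OUT={d:0; rest ⊤}

Merge at B2: IN[B2] = OUT[B1] = {a: ⊤, b: ⊤, c: ⊤, d: 0, e: ⊤, f: ⊤}

Answer: {a: ⊤, b: ⊤, c: ⊤, d: 0, e: ⊤, f: ⊤}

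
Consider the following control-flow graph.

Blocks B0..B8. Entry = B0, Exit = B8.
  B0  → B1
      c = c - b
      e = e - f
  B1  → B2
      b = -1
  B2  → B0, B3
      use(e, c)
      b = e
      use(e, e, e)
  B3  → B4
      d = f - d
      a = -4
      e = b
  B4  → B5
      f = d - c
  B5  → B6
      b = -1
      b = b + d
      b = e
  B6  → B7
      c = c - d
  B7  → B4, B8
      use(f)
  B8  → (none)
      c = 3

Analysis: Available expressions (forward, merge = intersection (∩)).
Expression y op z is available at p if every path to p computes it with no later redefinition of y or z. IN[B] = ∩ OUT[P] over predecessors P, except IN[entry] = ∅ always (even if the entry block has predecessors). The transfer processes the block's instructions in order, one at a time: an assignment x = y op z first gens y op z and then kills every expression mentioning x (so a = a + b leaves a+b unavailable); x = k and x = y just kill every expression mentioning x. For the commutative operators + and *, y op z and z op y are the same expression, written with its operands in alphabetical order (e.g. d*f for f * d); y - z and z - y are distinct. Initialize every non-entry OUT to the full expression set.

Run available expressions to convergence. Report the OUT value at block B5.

Fixpoint table:
  B0: | IN={} | OUT={}
  B1: | IN={} | OUT={}
  B2: | IN={} | OUT={}
  B3: | IN={} | OUT={}
  B4: | IN={} | OUT={d-c}
  B5: | IN={d-c} | OUT={d-c}
  B6: | IN={d-c} | OUT={}
  B7: | IN={} | OUT={}
  B8: | IN={} | OUT={}

Merge at B5: IN[B5] = OUT[B4] = {d-c}
Applying B5's transfer function to that IN value gives OUT[B5] (row B5 above).

Answer: {d-c}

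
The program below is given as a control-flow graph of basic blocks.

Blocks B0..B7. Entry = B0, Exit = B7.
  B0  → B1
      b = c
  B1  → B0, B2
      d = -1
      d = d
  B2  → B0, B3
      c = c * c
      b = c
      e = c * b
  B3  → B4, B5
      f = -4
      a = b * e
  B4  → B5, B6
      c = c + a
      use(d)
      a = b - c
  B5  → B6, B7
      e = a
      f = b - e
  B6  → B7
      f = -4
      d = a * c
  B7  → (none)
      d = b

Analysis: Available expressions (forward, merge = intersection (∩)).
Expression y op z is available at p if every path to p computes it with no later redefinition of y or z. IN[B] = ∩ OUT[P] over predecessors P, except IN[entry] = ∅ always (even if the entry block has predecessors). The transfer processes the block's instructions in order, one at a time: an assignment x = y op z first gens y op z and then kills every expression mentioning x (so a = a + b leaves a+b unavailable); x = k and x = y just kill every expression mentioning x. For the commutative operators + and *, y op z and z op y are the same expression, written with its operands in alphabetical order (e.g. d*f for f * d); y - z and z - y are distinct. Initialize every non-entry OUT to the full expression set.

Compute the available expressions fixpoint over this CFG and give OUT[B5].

Fixpoint table:
  B0: | IN={} | OUT={}
  B1: | IN={} | OUT={}
  B2: | IN={} | OUT={b*c}
  B3: | IN={b*c} | OUT={b*c, b*e}
  B4: | IN={b*c, b*e} | OUT={b*e, b-c}
  B5: | IN={b*e} | OUT={b-e}
  B6: | IN={} | OUT={a*c}
  B7: | IN={} | OUT={}

Merge at B5: IN[B5] = OUT[B3] ∩ OUT[B4] = {b*e}
Applying B5's transfer function to that IN value gives OUT[B5] (row B5 above).

Answer: {b-e}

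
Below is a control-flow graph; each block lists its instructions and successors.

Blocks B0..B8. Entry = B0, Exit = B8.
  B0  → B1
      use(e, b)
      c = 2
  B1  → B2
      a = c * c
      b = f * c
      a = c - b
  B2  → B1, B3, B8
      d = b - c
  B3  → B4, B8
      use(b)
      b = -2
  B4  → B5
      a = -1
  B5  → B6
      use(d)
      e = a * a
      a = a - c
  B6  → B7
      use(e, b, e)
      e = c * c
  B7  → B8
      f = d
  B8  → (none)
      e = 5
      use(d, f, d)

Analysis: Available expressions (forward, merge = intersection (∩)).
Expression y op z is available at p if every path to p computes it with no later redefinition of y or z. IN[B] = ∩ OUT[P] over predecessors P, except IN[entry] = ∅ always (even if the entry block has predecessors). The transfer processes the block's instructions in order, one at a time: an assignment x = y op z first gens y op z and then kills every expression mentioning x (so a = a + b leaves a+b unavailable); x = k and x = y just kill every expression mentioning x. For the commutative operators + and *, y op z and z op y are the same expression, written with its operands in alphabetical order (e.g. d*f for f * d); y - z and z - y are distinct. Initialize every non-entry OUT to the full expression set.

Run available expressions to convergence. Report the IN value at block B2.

Answer: {c*c, c*f, c-b}

Derivation:
Fixpoint table:
  B0:   IN={}   OUT={}
  B1:   IN={}   OUT={c*c, c*f, c-b}
  B2:   IN={c*c, c*f, c-b}   OUT={b-c, c*c, c*f, c-b}
  B3:   IN={b-c, c*c, c*f, c-b}   OUT={c*c, c*f}
  B4:   IN={c*c, c*f}   OUT={c*c, c*f}
  B5:   IN={c*c, c*f}   OUT={c*c, c*f}
  B6:   IN={c*c, c*f}   OUT={c*c, c*f}
  B7:   IN={c*c, c*f}   OUT={c*c}
  B8:   IN={c*c}   OUT={c*c}

Merge at B2: IN[B2] = OUT[B1] = {c*c, c*f, c-b}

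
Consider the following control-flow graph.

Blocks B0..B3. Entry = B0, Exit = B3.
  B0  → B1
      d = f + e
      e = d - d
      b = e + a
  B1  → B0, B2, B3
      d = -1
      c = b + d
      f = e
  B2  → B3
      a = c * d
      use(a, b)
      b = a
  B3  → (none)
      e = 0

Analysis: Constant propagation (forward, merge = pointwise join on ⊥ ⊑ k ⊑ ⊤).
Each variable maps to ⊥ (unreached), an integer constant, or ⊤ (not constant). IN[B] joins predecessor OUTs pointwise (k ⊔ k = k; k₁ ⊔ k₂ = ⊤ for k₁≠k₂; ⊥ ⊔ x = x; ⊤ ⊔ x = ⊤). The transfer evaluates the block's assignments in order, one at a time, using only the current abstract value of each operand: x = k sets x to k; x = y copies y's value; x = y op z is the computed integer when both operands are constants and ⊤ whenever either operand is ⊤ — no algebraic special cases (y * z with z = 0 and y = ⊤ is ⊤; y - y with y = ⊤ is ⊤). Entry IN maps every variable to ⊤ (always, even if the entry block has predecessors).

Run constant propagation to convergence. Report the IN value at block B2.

Answer: {a: ⊤, b: ⊤, c: ⊤, d: -1, e: ⊤, f: ⊤}

Working:
Fixpoint table:
  B0:   IN=(all ⊤)   OUT=(all ⊤)
  B1:   IN=(all ⊤)   OUT={d:-1; rest ⊤}
  B2:   IN={d:-1; rest ⊤}   OUT={d:-1; rest ⊤}
  B3:   IN={d:-1; rest ⊤}   OUT={d:-1, e:0; rest ⊤}

Merge at B2: IN[B2] = OUT[B1] = {a: ⊤, b: ⊤, c: ⊤, d: -1, e: ⊤, f: ⊤}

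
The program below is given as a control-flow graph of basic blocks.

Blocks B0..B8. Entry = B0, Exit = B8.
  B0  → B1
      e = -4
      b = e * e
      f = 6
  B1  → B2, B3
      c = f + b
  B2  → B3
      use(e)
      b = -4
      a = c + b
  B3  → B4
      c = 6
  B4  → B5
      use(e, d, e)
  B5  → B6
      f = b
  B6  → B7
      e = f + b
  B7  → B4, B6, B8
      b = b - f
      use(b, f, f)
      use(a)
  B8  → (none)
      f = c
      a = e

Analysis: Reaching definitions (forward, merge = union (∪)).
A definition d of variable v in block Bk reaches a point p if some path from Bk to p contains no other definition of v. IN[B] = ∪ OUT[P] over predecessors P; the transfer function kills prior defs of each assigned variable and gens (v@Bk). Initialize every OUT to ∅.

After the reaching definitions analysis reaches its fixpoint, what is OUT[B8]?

Fixpoint table:
  B0: | IN={} | OUT={b@B0, e@B0, f@B0}
  B1: | IN={b@B0, e@B0, f@B0} | OUT={b@B0, c@B1, e@B0, f@B0}
  B2: | IN={b@B0, c@B1, e@B0, f@B0} | OUT={a@B2, b@B2, c@B1, e@B0, f@B0}
  B3: | IN={a@B2, b@B0, b@B2, c@B1, e@B0, f@B0} | OUT={a@B2, b@B0, b@B2, c@B3, e@B0, f@B0}
  B4: | IN={a@B2, b@B0, b@B2, b@B7, c@B3, e@B0, e@B6, f@B0, f@B5} | OUT={a@B2, b@B0, b@B2, b@B7, c@B3, e@B0, e@B6, f@B0, f@B5}
  B5: | IN={a@B2, b@B0, b@B2, b@B7, c@B3, e@B0, e@B6, f@B0, f@B5} | OUT={a@B2, b@B0, b@B2, b@B7, c@B3, e@B0, e@B6, f@B5}
  B6: | IN={a@B2, b@B0, b@B2, b@B7, c@B3, e@B0, e@B6, f@B5} | OUT={a@B2, b@B0, b@B2, b@B7, c@B3, e@B6, f@B5}
  B7: | IN={a@B2, b@B0, b@B2, b@B7, c@B3, e@B6, f@B5} | OUT={a@B2, b@B7, c@B3, e@B6, f@B5}
  B8: | IN={a@B2, b@B7, c@B3, e@B6, f@B5} | OUT={a@B8, b@B7, c@B3, e@B6, f@B8}

Merge at B8: IN[B8] = OUT[B7] = {a@B2, b@B7, c@B3, e@B6, f@B5}
Applying B8's transfer function to that IN value gives OUT[B8] (row B8 above).

Answer: {a@B8, b@B7, c@B3, e@B6, f@B8}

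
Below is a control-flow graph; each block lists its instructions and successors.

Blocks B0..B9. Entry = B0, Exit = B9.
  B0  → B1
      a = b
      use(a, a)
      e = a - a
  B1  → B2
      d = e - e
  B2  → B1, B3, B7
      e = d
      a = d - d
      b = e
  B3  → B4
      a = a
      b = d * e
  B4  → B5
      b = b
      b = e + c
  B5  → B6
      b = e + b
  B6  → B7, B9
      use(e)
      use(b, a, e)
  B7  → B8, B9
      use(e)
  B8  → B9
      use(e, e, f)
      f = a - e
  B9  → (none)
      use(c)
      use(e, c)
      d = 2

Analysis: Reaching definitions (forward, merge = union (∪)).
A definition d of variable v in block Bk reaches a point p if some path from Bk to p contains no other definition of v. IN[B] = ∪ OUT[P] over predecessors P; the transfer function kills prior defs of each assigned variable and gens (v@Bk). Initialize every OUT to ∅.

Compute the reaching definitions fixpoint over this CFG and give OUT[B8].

Answer: {a@B2, a@B3, b@B2, b@B5, d@B1, e@B2, f@B8}

Working:
Per-block solution:
  B0:  IN={}  OUT={a@B0, e@B0}
  B1:  IN={a@B0, a@B2, b@B2, d@B1, e@B0, e@B2}  OUT={a@B0, a@B2, b@B2, d@B1, e@B0, e@B2}
  B2:  IN={a@B0, a@B2, b@B2, d@B1, e@B0, e@B2}  OUT={a@B2, b@B2, d@B1, e@B2}
  B3:  IN={a@B2, b@B2, d@B1, e@B2}  OUT={a@B3, b@B3, d@B1, e@B2}
  B4:  IN={a@B3, b@B3, d@B1, e@B2}  OUT={a@B3, b@B4, d@B1, e@B2}
  B5:  IN={a@B3, b@B4, d@B1, e@B2}  OUT={a@B3, b@B5, d@B1, e@B2}
  B6:  IN={a@B3, b@B5, d@B1, e@B2}  OUT={a@B3, b@B5, d@B1, e@B2}
  B7:  IN={a@B2, a@B3, b@B2, b@B5, d@B1, e@B2}  OUT={a@B2, a@B3, b@B2, b@B5, d@B1, e@B2}
  B8:  IN={a@B2, a@B3, b@B2, b@B5, d@B1, e@B2}  OUT={a@B2, a@B3, b@B2, b@B5, d@B1, e@B2, f@B8}
  B9:  IN={a@B2, a@B3, b@B2, b@B5, d@B1, e@B2, f@B8}  OUT={a@B2, a@B3, b@B2, b@B5, d@B9, e@B2, f@B8}

Merge at B8: IN[B8] = OUT[B7] = {a@B2, a@B3, b@B2, b@B5, d@B1, e@B2}
Applying B8's transfer function to that IN value gives OUT[B8] (row B8 above).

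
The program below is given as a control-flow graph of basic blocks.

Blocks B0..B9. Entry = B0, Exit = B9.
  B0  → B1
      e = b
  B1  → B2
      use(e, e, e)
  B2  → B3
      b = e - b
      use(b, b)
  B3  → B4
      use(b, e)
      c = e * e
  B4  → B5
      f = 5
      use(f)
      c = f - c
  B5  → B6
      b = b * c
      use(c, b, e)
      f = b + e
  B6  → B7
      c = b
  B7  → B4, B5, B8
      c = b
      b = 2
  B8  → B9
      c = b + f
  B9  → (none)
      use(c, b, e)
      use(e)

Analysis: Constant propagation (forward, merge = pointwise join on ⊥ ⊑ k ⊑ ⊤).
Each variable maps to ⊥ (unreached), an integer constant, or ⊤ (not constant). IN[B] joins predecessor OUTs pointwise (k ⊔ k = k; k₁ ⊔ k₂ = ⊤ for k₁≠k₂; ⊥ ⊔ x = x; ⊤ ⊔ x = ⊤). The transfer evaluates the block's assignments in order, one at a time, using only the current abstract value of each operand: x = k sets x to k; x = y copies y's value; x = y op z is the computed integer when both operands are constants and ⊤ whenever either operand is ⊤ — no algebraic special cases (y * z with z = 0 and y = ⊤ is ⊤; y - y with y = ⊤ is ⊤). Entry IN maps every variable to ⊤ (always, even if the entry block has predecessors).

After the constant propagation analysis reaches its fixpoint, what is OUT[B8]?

Per-block solution:
  B0:   IN=(all ⊤)   OUT=(all ⊤)
  B1:   IN=(all ⊤)   OUT=(all ⊤)
  B2:   IN=(all ⊤)   OUT=(all ⊤)
  B3:   IN=(all ⊤)   OUT=(all ⊤)
  B4:   IN=(all ⊤)   OUT={f:5; rest ⊤}
  B5:   IN=(all ⊤)   OUT=(all ⊤)
  B6:   IN=(all ⊤)   OUT=(all ⊤)
  B7:   IN=(all ⊤)   OUT={b:2; rest ⊤}
  B8:   IN={b:2; rest ⊤}   OUT={b:2; rest ⊤}
  B9:   IN={b:2; rest ⊤}   OUT={b:2; rest ⊤}

Merge at B8: IN[B8] = OUT[B7] = {a: ⊤, b: 2, c: ⊤, d: ⊤, e: ⊤, f: ⊤}
Applying B8's transfer function to that IN value gives OUT[B8] (row B8 above).

Answer: {a: ⊤, b: 2, c: ⊤, d: ⊤, e: ⊤, f: ⊤}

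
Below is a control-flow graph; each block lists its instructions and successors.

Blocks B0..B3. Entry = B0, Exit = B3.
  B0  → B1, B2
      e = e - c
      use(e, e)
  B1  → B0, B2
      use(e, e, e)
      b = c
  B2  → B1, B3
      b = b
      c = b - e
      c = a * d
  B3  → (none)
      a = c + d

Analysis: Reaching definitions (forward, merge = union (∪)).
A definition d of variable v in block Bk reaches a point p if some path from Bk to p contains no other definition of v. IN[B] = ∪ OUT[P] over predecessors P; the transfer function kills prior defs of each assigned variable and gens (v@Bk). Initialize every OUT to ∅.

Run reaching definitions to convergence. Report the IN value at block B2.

Converged values:
  B0:  IN={b@B1, c@B2, e@B0}  OUT={b@B1, c@B2, e@B0}
  B1:  IN={b@B1, b@B2, c@B2, e@B0}  OUT={b@B1, c@B2, e@B0}
  B2:  IN={b@B1, c@B2, e@B0}  OUT={b@B2, c@B2, e@B0}
  B3:  IN={b@B2, c@B2, e@B0}  OUT={a@B3, b@B2, c@B2, e@B0}

Merge at B2: IN[B2] = OUT[B0] ⊔ OUT[B1] = {b@B1, c@B2, e@B0}

Answer: {b@B1, c@B2, e@B0}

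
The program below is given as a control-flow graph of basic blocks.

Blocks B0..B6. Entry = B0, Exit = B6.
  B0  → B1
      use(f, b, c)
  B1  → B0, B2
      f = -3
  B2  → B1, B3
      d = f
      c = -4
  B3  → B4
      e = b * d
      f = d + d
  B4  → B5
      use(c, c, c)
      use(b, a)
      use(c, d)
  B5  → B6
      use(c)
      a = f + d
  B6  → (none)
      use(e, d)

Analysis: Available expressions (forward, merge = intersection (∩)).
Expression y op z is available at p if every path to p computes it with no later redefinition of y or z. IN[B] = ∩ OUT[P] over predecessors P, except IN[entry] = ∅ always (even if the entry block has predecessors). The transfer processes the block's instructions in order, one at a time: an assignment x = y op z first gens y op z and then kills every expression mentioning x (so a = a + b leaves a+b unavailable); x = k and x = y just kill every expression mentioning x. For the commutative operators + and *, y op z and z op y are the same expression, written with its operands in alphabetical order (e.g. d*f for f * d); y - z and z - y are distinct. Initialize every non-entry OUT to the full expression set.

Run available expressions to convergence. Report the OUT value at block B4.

Answer: {b*d, d+d}

Working:
Converged values:
  B0:  IN={}  OUT={}
  B1:  IN={}  OUT={}
  B2:  IN={}  OUT={}
  B3:  IN={}  OUT={b*d, d+d}
  B4:  IN={b*d, d+d}  OUT={b*d, d+d}
  B5:  IN={b*d, d+d}  OUT={b*d, d+d, d+f}
  B6:  IN={b*d, d+d, d+f}  OUT={b*d, d+d, d+f}

Merge at B4: IN[B4] = OUT[B3] = {b*d, d+d}
Applying B4's transfer function to that IN value gives OUT[B4] (row B4 above).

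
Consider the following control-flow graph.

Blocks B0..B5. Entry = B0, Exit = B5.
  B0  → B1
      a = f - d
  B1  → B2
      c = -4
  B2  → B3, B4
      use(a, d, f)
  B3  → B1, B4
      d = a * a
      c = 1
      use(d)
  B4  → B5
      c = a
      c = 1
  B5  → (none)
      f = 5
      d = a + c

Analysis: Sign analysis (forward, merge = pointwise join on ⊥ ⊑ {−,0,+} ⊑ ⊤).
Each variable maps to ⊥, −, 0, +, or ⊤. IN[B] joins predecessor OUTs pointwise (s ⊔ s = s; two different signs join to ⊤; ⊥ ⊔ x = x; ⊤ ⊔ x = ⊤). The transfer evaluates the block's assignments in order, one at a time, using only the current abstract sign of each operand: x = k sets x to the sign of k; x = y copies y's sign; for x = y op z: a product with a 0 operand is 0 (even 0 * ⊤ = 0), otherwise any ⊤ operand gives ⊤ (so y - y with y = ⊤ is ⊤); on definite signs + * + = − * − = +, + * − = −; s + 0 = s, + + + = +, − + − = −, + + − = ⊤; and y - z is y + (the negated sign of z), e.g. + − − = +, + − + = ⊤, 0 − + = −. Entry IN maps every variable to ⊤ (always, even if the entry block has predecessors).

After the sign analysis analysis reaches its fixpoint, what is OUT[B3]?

Answer: {a: ⊤, b: ⊤, c: +, d: ⊤, e: ⊤, f: ⊤}

Derivation:
Fixpoint table:
  B0:   IN=(all ⊤)   OUT=(all ⊤)
  B1:   IN=(all ⊤)   OUT={c:-; rest ⊤}
  B2:   IN={c:-; rest ⊤}   OUT={c:-; rest ⊤}
  B3:   IN={c:-; rest ⊤}   OUT={c:+; rest ⊤}
  B4:   IN=(all ⊤)   OUT={c:+; rest ⊤}
  B5:   IN={c:+; rest ⊤}   OUT={c:+, f:+; rest ⊤}

Merge at B3: IN[B3] = OUT[B2] = {a: ⊤, b: ⊤, c: -, d: ⊤, e: ⊤, f: ⊤}
Applying B3's transfer function to that IN value gives OUT[B3] (row B3 above).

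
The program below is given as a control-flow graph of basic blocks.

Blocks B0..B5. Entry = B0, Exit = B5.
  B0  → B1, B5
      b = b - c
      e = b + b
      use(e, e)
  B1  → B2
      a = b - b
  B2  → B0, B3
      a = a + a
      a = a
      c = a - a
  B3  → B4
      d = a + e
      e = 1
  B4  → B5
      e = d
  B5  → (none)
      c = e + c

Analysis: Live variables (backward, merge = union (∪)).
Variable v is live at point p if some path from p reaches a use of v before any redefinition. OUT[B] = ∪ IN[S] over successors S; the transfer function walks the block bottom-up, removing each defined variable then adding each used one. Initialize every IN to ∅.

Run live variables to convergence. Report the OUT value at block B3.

Answer: {c, d}

Trace:
Converged values:
  B0:   IN={b, c}   OUT={b, c, e}
  B1:   IN={b, e}   OUT={a, b, e}
  B2:   IN={a, b, e}   OUT={a, b, c, e}
  B3:   IN={a, c, e}   OUT={c, d}
  B4:   IN={c, d}   OUT={c, e}
  B5:   IN={c, e}   OUT={}

Merge at B3: OUT[B3] = IN[B4] = {c, d}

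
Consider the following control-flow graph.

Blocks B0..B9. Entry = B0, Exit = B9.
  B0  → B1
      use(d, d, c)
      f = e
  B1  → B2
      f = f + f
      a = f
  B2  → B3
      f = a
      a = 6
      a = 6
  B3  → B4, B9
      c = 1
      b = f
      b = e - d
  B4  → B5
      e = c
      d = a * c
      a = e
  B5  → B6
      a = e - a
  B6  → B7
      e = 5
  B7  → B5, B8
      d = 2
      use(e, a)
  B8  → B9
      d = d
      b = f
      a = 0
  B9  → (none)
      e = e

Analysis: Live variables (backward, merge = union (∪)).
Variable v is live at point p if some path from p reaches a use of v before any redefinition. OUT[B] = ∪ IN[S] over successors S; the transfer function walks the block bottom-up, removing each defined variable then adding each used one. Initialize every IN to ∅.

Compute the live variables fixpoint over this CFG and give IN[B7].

Fixpoint table:
  B0: | IN={c, d, e} | OUT={d, e, f}
  B1: | IN={d, e, f} | OUT={a, d, e}
  B2: | IN={a, d, e} | OUT={a, d, e, f}
  B3: | IN={a, d, e, f} | OUT={a, c, e, f}
  B4: | IN={a, c, f} | OUT={a, e, f}
  B5: | IN={a, e, f} | OUT={a, f}
  B6: | IN={a, f} | OUT={a, e, f}
  B7: | IN={a, e, f} | OUT={a, d, e, f}
  B8: | IN={d, e, f} | OUT={e}
  B9: | IN={e} | OUT={}

Merge at B7: OUT[B7] = IN[B5] ⊔ IN[B8] = {a, d, e, f}
Applying B7's transfer function to that OUT value gives IN[B7] (row B7 above).

Answer: {a, e, f}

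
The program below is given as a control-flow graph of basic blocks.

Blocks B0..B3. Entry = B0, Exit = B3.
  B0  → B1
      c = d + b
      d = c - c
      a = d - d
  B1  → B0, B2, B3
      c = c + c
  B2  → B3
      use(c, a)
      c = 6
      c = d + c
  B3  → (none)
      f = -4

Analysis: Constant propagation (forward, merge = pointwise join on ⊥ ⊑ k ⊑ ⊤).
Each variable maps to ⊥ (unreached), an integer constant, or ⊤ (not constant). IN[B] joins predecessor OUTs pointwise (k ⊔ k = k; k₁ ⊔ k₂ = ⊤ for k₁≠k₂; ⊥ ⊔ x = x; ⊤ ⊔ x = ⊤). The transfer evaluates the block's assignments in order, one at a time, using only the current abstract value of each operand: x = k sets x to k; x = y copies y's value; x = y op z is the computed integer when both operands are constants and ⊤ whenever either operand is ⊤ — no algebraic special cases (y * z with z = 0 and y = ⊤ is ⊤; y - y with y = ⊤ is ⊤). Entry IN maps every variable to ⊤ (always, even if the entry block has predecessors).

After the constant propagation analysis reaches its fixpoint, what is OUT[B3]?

Answer: {a: ⊤, b: ⊤, c: ⊤, d: ⊤, e: ⊤, f: -4}

Derivation:
Per-block solution:
  B0:   IN=(all ⊤)   OUT=(all ⊤)
  B1:   IN=(all ⊤)   OUT=(all ⊤)
  B2:   IN=(all ⊤)   OUT=(all ⊤)
  B3:   IN=(all ⊤)   OUT={f:-4; rest ⊤}

Merge at B3: IN[B3] = OUT[B1] ⊔ OUT[B2] = {a: ⊤, b: ⊤, c: ⊤, d: ⊤, e: ⊤, f: ⊤}
Applying B3's transfer function to that IN value gives OUT[B3] (row B3 above).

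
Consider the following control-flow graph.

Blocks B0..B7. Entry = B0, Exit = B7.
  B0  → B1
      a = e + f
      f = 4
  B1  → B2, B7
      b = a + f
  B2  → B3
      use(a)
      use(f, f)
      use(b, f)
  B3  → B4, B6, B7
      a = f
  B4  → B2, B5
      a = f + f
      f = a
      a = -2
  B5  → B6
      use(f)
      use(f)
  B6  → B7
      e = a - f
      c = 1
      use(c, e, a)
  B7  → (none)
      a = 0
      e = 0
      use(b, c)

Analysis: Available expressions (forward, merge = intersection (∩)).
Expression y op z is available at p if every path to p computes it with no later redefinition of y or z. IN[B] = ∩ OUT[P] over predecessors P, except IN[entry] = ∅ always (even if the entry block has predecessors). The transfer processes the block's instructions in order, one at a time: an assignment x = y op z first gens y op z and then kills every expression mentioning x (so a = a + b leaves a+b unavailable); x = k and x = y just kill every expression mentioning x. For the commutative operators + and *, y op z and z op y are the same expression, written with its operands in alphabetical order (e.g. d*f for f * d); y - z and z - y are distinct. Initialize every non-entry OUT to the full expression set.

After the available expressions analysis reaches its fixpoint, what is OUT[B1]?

Per-block solution:
  B0:  IN={}  OUT={}
  B1:  IN={}  OUT={a+f}
  B2:  IN={}  OUT={}
  B3:  IN={}  OUT={}
  B4:  IN={}  OUT={}
  B5:  IN={}  OUT={}
  B6:  IN={}  OUT={a-f}
  B7:  IN={}  OUT={}

Merge at B1: IN[B1] = OUT[B0] = {}
Applying B1's transfer function to that IN value gives OUT[B1] (row B1 above).

Answer: {a+f}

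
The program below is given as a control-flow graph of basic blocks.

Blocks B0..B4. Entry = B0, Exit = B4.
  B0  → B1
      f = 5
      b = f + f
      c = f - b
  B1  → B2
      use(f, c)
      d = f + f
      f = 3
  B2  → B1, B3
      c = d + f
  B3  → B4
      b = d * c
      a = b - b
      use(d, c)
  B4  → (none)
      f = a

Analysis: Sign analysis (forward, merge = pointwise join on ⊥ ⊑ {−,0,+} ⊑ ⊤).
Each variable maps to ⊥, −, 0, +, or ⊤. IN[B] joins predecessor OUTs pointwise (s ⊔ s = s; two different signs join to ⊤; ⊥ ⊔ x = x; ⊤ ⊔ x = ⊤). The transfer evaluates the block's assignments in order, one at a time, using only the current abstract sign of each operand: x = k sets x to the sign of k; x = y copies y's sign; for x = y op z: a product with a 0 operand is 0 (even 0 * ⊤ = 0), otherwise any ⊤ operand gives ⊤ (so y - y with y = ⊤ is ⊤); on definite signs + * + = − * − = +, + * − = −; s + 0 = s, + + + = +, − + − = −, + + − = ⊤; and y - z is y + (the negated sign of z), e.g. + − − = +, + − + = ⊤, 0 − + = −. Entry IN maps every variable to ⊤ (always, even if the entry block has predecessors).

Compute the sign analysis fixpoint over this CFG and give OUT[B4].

Converged values:
  B0: | IN=(all ⊤) | OUT={b:+, f:+; rest ⊤}
  B1: | IN={b:+, f:+; rest ⊤} | OUT={b:+, d:+, f:+; rest ⊤}
  B2: | IN={b:+, d:+, f:+; rest ⊤} | OUT={b:+, c:+, d:+, f:+; rest ⊤}
  B3: | IN={b:+, c:+, d:+, f:+; rest ⊤} | OUT={b:+, c:+, d:+, f:+; rest ⊤}
  B4: | IN={b:+, c:+, d:+, f:+; rest ⊤} | OUT={b:+, c:+, d:+; rest ⊤}

Merge at B4: IN[B4] = OUT[B3] = {a: ⊤, b: +, c: +, d: +, e: ⊤, f: +}
Applying B4's transfer function to that IN value gives OUT[B4] (row B4 above).

Answer: {a: ⊤, b: +, c: +, d: +, e: ⊤, f: ⊤}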